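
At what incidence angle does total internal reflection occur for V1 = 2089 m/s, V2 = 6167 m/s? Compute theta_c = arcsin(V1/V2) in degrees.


V1/V2 = 2089/6167 = 0.338738
theta_c = arcsin(0.338738) = 19.8 degrees

19.8


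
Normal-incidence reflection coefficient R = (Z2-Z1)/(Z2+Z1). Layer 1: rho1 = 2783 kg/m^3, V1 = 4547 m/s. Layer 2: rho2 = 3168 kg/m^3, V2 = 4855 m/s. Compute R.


Z1 = 2783 * 4547 = 12654301
Z2 = 3168 * 4855 = 15380640
R = (15380640 - 12654301) / (15380640 + 12654301) = 2726339 / 28034941 = 0.0972

0.0972


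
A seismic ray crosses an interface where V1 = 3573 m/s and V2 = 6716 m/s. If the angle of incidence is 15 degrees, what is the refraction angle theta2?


sin(theta1) = sin(15 deg) = 0.258819
sin(theta2) = V2/V1 * sin(theta1) = 6716/3573 * 0.258819 = 0.48649
theta2 = arcsin(0.48649) = 29.1101 degrees

29.1101


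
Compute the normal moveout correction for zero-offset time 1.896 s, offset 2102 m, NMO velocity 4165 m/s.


x/Vnmo = 2102/4165 = 0.504682
(x/Vnmo)^2 = 0.254704
t0^2 = 3.594816
sqrt(3.594816 + 0.254704) = 1.962019
dt = 1.962019 - 1.896 = 0.066019

0.066019


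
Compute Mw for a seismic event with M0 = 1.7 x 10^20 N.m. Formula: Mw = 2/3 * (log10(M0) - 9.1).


log10(M0) = log10(1.7 x 10^20) = 20.2304
Mw = 2/3 * (20.2304 - 9.1)
= 2/3 * 11.1304
= 7.42

7.42


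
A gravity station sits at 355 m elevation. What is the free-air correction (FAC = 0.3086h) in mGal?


FAC = 0.3086 * h
= 0.3086 * 355
= 109.553 mGal

109.553


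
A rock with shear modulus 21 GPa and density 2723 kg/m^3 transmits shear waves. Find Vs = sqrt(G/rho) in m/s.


Convert G to Pa: G = 21e9 Pa
Compute G/rho = 21e9 / 2723 = 7712082.2622
Vs = sqrt(7712082.2622) = 2777.06 m/s

2777.06


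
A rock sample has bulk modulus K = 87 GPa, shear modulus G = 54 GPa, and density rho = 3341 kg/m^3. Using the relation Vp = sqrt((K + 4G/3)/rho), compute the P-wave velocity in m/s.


First compute the effective modulus:
K + 4G/3 = 87e9 + 4*54e9/3 = 159000000000.0 Pa
Then divide by density:
159000000000.0 / 3341 = 47590541.754 Pa/(kg/m^3)
Take the square root:
Vp = sqrt(47590541.754) = 6898.59 m/s

6898.59


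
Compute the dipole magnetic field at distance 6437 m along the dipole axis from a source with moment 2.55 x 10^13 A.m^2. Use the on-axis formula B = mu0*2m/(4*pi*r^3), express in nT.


m = 2.55 x 10^13 = 25500000000000 A.m^2
2m = 51000000000000 A.m^2
r^3 = 6437^3 = 266716895453
B = (4pi*10^-7) * 51000000000000 / (4*pi * 266716895453) * 1e9
= 64088490.133232 / 3351663357373.69 * 1e9
= 19121.3983 nT

19121.3983


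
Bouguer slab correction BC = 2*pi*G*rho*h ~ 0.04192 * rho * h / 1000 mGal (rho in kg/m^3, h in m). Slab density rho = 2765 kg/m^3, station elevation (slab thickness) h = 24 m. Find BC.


BC = 0.04192 * rho * h / 1000
= 0.04192 * 2765 * 24 / 1000
= 2.7818 mGal

2.7818


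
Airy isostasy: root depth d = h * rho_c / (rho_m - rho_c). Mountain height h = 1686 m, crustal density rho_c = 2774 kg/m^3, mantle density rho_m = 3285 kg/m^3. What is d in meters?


rho_m - rho_c = 3285 - 2774 = 511
d = 1686 * 2774 / 511
= 4676964 / 511
= 9152.57 m

9152.57


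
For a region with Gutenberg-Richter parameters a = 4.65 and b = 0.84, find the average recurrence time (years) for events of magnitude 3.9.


log10(N) = 4.65 - 0.84*3.9 = 1.374
N = 10^1.374 = 23.659197
T = 1/N = 1/23.659197 = 0.0423 years

0.0423


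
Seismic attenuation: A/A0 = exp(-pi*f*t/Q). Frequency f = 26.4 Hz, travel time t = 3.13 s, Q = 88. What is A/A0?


pi*f*t/Q = pi*26.4*3.13/88 = 2.949956
A/A0 = exp(-2.949956) = 0.052342

0.052342


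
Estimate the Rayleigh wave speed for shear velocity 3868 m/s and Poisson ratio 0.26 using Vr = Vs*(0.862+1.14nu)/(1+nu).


Numerator factor = 0.862 + 1.14*0.26 = 1.1584
Denominator = 1 + 0.26 = 1.26
Vr = 3868 * 1.1584 / 1.26 = 3556.1 m/s

3556.1


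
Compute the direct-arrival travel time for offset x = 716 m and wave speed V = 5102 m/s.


t = x / V
= 716 / 5102
= 0.1403 s

0.1403


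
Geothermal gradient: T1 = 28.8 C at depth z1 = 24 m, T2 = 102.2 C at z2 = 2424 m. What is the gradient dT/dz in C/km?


dT = 102.2 - 28.8 = 73.4 C
dz = 2424 - 24 = 2400 m
gradient = dT/dz * 1000 = 73.4/2400 * 1000 = 30.5833 C/km

30.5833


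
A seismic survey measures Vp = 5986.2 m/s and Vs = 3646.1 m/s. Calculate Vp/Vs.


Vp/Vs = 5986.2 / 3646.1
= 1.6418

1.6418


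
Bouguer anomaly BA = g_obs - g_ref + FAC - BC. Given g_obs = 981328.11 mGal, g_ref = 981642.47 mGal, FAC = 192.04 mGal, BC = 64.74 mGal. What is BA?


BA = g_obs - g_ref + FAC - BC
= 981328.11 - 981642.47 + 192.04 - 64.74
= -187.06 mGal

-187.06


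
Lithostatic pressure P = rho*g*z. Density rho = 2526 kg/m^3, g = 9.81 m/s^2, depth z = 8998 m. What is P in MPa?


P = rho * g * z / 1e6
= 2526 * 9.81 * 8998 / 1e6
= 222970979.88 / 1e6
= 222.971 MPa

222.971


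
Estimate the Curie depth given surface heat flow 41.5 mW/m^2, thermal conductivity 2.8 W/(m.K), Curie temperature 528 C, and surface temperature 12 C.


T_Curie - T_surf = 528 - 12 = 516 C
Convert q to W/m^2: 41.5 mW/m^2 = 0.0415 W/m^2
d = 516 * 2.8 / 0.0415 = 34814.46 m

34814.46


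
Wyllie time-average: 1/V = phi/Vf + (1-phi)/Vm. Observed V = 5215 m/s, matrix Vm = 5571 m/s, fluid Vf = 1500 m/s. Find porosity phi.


1/V - 1/Vm = 1/5215 - 1/5571 = 1.225e-05
1/Vf - 1/Vm = 1/1500 - 1/5571 = 0.00048717
phi = 1.225e-05 / 0.00048717 = 0.0252

0.0252


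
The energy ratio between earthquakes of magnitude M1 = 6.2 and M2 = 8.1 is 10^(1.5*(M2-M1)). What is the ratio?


M2 - M1 = 8.1 - 6.2 = 1.9
1.5 * 1.9 = 2.85
ratio = 10^2.85 = 707.95

707.95


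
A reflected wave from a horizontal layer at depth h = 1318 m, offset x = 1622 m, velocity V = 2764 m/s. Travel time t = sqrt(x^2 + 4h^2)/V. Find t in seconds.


x^2 + 4h^2 = 1622^2 + 4*1318^2 = 2630884 + 6948496 = 9579380
sqrt(9579380) = 3095.0574
t = 3095.0574 / 2764 = 1.1198 s

1.1198


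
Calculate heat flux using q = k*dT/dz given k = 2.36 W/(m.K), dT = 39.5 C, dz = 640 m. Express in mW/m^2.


q = k * dT / dz * 1000
= 2.36 * 39.5 / 640 * 1000
= 0.145656 * 1000
= 145.6562 mW/m^2

145.6562


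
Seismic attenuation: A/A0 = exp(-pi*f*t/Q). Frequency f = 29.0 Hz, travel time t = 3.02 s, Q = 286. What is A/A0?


pi*f*t/Q = pi*29.0*3.02/286 = 0.96203
A/A0 = exp(-0.96203) = 0.382116

0.382116


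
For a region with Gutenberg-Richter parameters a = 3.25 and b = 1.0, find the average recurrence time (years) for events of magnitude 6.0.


log10(N) = 3.25 - 1.0*6.0 = -2.75
N = 10^-2.75 = 0.001778
T = 1/N = 1/0.001778 = 562.3413 years

562.3413


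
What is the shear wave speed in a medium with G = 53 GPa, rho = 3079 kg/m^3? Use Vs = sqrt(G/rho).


Convert G to Pa: G = 53e9 Pa
Compute G/rho = 53e9 / 3079 = 17213380.9678
Vs = sqrt(17213380.9678) = 4148.9 m/s

4148.9


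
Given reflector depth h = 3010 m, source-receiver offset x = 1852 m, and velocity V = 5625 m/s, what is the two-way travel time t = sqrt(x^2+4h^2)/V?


x^2 + 4h^2 = 1852^2 + 4*3010^2 = 3429904 + 36240400 = 39670304
sqrt(39670304) = 6298.4366
t = 6298.4366 / 5625 = 1.1197 s

1.1197


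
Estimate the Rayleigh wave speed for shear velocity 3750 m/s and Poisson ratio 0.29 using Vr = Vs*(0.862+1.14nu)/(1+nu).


Numerator factor = 0.862 + 1.14*0.29 = 1.1926
Denominator = 1 + 0.29 = 1.29
Vr = 3750 * 1.1926 / 1.29 = 3466.86 m/s

3466.86


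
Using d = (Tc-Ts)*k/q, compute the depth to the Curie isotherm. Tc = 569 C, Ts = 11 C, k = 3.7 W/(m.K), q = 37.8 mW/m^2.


T_Curie - T_surf = 569 - 11 = 558 C
Convert q to W/m^2: 37.8 mW/m^2 = 0.0378 W/m^2
d = 558 * 3.7 / 0.0378 = 54619.05 m

54619.05


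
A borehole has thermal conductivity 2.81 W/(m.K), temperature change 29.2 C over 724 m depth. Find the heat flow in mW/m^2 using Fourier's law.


q = k * dT / dz * 1000
= 2.81 * 29.2 / 724 * 1000
= 0.113331 * 1000
= 113.3315 mW/m^2

113.3315


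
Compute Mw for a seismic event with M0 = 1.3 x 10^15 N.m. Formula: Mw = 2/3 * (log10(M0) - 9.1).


log10(M0) = log10(1.3 x 10^15) = 15.1139
Mw = 2/3 * (15.1139 - 9.1)
= 2/3 * 6.0139
= 4.01

4.01


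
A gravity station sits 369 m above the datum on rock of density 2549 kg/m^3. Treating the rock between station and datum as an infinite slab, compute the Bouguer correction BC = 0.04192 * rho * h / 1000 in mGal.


BC = 0.04192 * rho * h / 1000
= 0.04192 * 2549 * 369 / 1000
= 39.4292 mGal

39.4292


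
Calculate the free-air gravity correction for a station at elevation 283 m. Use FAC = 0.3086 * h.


FAC = 0.3086 * h
= 0.3086 * 283
= 87.3338 mGal

87.3338


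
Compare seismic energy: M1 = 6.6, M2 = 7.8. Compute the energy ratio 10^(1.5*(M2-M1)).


M2 - M1 = 7.8 - 6.6 = 1.2
1.5 * 1.2 = 1.8
ratio = 10^1.8 = 63.1

63.1


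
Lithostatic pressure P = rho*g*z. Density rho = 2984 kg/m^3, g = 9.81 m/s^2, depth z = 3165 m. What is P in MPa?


P = rho * g * z / 1e6
= 2984 * 9.81 * 3165 / 1e6
= 92649171.6 / 1e6
= 92.6492 MPa

92.6492


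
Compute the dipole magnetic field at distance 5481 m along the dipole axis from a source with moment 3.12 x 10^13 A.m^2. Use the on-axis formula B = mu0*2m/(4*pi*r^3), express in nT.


m = 3.12 x 10^13 = 31200000000000 A.m^2
2m = 62400000000000 A.m^2
r^3 = 5481^3 = 164656699641
B = (4pi*10^-7) * 62400000000000 / (4*pi * 164656699641) * 1e9
= 78414152.633601 / 2069137111826.03 * 1e9
= 37897.0307 nT

37897.0307


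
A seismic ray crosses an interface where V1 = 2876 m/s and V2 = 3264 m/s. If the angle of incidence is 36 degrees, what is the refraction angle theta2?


sin(theta1) = sin(36 deg) = 0.587785
sin(theta2) = V2/V1 * sin(theta1) = 3264/2876 * 0.587785 = 0.667083
theta2 = arcsin(0.667083) = 41.8423 degrees

41.8423


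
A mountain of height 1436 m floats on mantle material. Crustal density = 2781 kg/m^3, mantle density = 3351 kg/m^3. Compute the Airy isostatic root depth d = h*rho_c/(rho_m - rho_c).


rho_m - rho_c = 3351 - 2781 = 570
d = 1436 * 2781 / 570
= 3993516 / 570
= 7006.17 m

7006.17


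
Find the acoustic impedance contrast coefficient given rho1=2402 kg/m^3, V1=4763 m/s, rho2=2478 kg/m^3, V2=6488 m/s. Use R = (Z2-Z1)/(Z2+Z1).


Z1 = 2402 * 4763 = 11440726
Z2 = 2478 * 6488 = 16077264
R = (16077264 - 11440726) / (16077264 + 11440726) = 4636538 / 27517990 = 0.1685

0.1685


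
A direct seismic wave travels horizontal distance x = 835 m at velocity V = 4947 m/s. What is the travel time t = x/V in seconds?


t = x / V
= 835 / 4947
= 0.1688 s

0.1688


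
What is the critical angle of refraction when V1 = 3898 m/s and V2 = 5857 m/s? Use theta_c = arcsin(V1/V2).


V1/V2 = 3898/5857 = 0.665528
theta_c = arcsin(0.665528) = 41.7229 degrees

41.7229


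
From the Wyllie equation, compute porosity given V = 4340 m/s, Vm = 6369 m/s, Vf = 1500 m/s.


1/V - 1/Vm = 1/4340 - 1/6369 = 7.34e-05
1/Vf - 1/Vm = 1/1500 - 1/6369 = 0.00050966
phi = 7.34e-05 / 0.00050966 = 0.144

0.144


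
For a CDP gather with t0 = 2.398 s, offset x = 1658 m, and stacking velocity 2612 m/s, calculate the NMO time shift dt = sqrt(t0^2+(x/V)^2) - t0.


x/Vnmo = 1658/2612 = 0.634763
(x/Vnmo)^2 = 0.402924
t0^2 = 5.750404
sqrt(5.750404 + 0.402924) = 2.48059
dt = 2.48059 - 2.398 = 0.08259

0.08259


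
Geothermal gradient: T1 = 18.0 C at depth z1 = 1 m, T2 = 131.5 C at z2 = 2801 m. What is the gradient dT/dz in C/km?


dT = 131.5 - 18.0 = 113.5 C
dz = 2801 - 1 = 2800 m
gradient = dT/dz * 1000 = 113.5/2800 * 1000 = 40.5357 C/km

40.5357


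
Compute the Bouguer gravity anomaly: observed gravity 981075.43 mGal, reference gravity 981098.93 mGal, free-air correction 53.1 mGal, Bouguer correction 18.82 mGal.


BA = g_obs - g_ref + FAC - BC
= 981075.43 - 981098.93 + 53.1 - 18.82
= 10.78 mGal

10.78


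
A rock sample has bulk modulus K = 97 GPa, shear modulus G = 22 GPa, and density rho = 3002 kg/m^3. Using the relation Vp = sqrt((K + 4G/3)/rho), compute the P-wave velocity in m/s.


First compute the effective modulus:
K + 4G/3 = 97e9 + 4*22e9/3 = 126333333333.33 Pa
Then divide by density:
126333333333.33 / 3002 = 42083055.7406 Pa/(kg/m^3)
Take the square root:
Vp = sqrt(42083055.7406) = 6487.15 m/s

6487.15


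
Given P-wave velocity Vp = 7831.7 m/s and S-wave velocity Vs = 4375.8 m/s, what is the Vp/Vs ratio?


Vp/Vs = 7831.7 / 4375.8
= 1.7898

1.7898


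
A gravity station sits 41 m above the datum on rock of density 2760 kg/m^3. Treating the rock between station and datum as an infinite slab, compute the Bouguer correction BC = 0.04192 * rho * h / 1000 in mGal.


BC = 0.04192 * rho * h / 1000
= 0.04192 * 2760 * 41 / 1000
= 4.7437 mGal

4.7437


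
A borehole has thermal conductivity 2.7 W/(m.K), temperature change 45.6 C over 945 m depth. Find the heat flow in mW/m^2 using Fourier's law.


q = k * dT / dz * 1000
= 2.7 * 45.6 / 945 * 1000
= 0.130286 * 1000
= 130.2857 mW/m^2

130.2857


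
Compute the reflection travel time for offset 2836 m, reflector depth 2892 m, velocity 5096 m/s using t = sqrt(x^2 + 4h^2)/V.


x^2 + 4h^2 = 2836^2 + 4*2892^2 = 8042896 + 33454656 = 41497552
sqrt(41497552) = 6441.8594
t = 6441.8594 / 5096 = 1.2641 s

1.2641


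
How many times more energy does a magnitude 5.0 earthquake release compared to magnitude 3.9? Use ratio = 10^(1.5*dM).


M2 - M1 = 5.0 - 3.9 = 1.1
1.5 * 1.1 = 1.65
ratio = 10^1.65 = 44.67

44.67


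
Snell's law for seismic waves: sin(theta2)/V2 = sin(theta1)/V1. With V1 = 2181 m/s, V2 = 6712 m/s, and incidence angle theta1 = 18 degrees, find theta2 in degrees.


sin(theta1) = sin(18 deg) = 0.309017
sin(theta2) = V2/V1 * sin(theta1) = 6712/2181 * 0.309017 = 0.950996
theta2 = arcsin(0.950996) = 71.9888 degrees

71.9888


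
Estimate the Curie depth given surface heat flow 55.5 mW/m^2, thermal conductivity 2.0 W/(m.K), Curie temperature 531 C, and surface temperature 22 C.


T_Curie - T_surf = 531 - 22 = 509 C
Convert q to W/m^2: 55.5 mW/m^2 = 0.0555 W/m^2
d = 509 * 2.0 / 0.0555 = 18342.34 m

18342.34


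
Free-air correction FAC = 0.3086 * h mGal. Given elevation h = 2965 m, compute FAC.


FAC = 0.3086 * h
= 0.3086 * 2965
= 914.999 mGal

914.999


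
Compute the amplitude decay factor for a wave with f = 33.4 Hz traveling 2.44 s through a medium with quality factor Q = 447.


pi*f*t/Q = pi*33.4*2.44/447 = 0.572768
A/A0 = exp(-0.572768) = 0.563962

0.563962


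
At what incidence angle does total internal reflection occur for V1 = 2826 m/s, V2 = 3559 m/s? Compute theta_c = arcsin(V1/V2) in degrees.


V1/V2 = 2826/3559 = 0.794043
theta_c = arcsin(0.794043) = 52.565 degrees

52.565


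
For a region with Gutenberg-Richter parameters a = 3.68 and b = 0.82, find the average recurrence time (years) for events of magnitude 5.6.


log10(N) = 3.68 - 0.82*5.6 = -0.912
N = 10^-0.912 = 0.122462
T = 1/N = 1/0.122462 = 8.1658 years

8.1658


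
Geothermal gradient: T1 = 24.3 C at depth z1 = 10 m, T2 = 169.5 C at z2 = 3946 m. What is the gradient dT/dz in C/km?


dT = 169.5 - 24.3 = 145.2 C
dz = 3946 - 10 = 3936 m
gradient = dT/dz * 1000 = 145.2/3936 * 1000 = 36.8902 C/km

36.8902


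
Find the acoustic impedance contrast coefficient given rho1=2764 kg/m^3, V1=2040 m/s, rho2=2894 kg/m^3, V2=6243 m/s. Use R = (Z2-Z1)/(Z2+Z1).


Z1 = 2764 * 2040 = 5638560
Z2 = 2894 * 6243 = 18067242
R = (18067242 - 5638560) / (18067242 + 5638560) = 12428682 / 23705802 = 0.5243

0.5243


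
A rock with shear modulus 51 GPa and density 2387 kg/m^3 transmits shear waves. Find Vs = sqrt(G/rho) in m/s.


Convert G to Pa: G = 51e9 Pa
Compute G/rho = 51e9 / 2387 = 21365731.0432
Vs = sqrt(21365731.0432) = 4622.31 m/s

4622.31


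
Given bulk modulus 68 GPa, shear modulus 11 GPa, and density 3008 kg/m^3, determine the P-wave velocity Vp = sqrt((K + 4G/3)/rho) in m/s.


First compute the effective modulus:
K + 4G/3 = 68e9 + 4*11e9/3 = 82666666666.67 Pa
Then divide by density:
82666666666.67 / 3008 = 27482269.5035 Pa/(kg/m^3)
Take the square root:
Vp = sqrt(27482269.5035) = 5242.35 m/s

5242.35


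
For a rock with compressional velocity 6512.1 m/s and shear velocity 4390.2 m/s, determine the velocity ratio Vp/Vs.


Vp/Vs = 6512.1 / 4390.2
= 1.4833

1.4833


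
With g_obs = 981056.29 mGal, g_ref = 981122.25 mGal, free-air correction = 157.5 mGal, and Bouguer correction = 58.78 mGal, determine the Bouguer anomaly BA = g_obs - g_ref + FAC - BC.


BA = g_obs - g_ref + FAC - BC
= 981056.29 - 981122.25 + 157.5 - 58.78
= 32.76 mGal

32.76


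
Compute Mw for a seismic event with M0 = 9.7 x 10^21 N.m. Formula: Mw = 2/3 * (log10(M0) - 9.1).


log10(M0) = log10(9.7 x 10^21) = 21.9868
Mw = 2/3 * (21.9868 - 9.1)
= 2/3 * 12.8868
= 8.59

8.59


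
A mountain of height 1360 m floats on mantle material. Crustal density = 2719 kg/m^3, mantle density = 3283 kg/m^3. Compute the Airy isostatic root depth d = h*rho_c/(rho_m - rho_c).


rho_m - rho_c = 3283 - 2719 = 564
d = 1360 * 2719 / 564
= 3697840 / 564
= 6556.45 m

6556.45


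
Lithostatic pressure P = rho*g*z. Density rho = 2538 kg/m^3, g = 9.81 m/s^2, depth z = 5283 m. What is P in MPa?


P = rho * g * z / 1e6
= 2538 * 9.81 * 5283 / 1e6
= 131534971.74 / 1e6
= 131.535 MPa

131.535


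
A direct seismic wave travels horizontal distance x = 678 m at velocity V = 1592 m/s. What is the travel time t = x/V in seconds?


t = x / V
= 678 / 1592
= 0.4259 s

0.4259


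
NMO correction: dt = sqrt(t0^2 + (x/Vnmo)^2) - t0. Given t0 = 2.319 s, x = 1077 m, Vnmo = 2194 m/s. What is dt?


x/Vnmo = 1077/2194 = 0.490884
(x/Vnmo)^2 = 0.240967
t0^2 = 5.377761
sqrt(5.377761 + 0.240967) = 2.370386
dt = 2.370386 - 2.319 = 0.051386

0.051386


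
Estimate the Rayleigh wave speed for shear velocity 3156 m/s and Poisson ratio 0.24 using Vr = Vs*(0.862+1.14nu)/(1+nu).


Numerator factor = 0.862 + 1.14*0.24 = 1.1356
Denominator = 1 + 0.24 = 1.24
Vr = 3156 * 1.1356 / 1.24 = 2890.29 m/s

2890.29


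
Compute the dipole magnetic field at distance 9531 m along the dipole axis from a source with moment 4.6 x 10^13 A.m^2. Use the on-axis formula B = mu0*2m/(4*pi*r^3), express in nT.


m = 4.6 x 10^13 = 46000000000000 A.m^2
2m = 92000000000000 A.m^2
r^3 = 9531^3 = 865795668291
B = (4pi*10^-7) * 92000000000000 / (4*pi * 865795668291) * 1e9
= 115610609.652104 / 10879909244051.48 * 1e9
= 10626.0638 nT

10626.0638


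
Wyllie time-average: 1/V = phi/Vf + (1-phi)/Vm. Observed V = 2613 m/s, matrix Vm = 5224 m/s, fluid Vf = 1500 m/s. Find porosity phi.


1/V - 1/Vm = 1/2613 - 1/5224 = 0.00019128
1/Vf - 1/Vm = 1/1500 - 1/5224 = 0.00047524
phi = 0.00019128 / 0.00047524 = 0.4025

0.4025


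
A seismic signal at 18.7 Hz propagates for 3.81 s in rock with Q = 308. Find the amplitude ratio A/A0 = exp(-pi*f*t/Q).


pi*f*t/Q = pi*18.7*3.81/308 = 0.726718
A/A0 = exp(-0.726718) = 0.483493

0.483493


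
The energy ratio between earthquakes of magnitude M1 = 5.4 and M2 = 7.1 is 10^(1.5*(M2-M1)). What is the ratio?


M2 - M1 = 7.1 - 5.4 = 1.7
1.5 * 1.7 = 2.55
ratio = 10^2.55 = 354.81

354.81


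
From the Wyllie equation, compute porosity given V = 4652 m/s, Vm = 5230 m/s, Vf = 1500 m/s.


1/V - 1/Vm = 1/4652 - 1/5230 = 2.376e-05
1/Vf - 1/Vm = 1/1500 - 1/5230 = 0.00047546
phi = 2.376e-05 / 0.00047546 = 0.05

0.05


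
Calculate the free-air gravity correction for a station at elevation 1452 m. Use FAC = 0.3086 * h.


FAC = 0.3086 * h
= 0.3086 * 1452
= 448.0872 mGal

448.0872


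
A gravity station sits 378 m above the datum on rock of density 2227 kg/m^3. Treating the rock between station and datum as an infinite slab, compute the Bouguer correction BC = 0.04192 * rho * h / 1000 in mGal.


BC = 0.04192 * rho * h / 1000
= 0.04192 * 2227 * 378 / 1000
= 35.2885 mGal

35.2885


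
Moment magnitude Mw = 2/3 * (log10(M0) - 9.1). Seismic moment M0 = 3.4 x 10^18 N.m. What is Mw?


log10(M0) = log10(3.4 x 10^18) = 18.5315
Mw = 2/3 * (18.5315 - 9.1)
= 2/3 * 9.4315
= 6.29

6.29


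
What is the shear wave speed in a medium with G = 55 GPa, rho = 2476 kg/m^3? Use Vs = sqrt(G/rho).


Convert G to Pa: G = 55e9 Pa
Compute G/rho = 55e9 / 2476 = 22213247.1729
Vs = sqrt(22213247.1729) = 4713.09 m/s

4713.09


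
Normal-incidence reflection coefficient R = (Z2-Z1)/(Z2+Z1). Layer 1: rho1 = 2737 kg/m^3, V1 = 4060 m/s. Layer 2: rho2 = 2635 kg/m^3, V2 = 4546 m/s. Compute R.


Z1 = 2737 * 4060 = 11112220
Z2 = 2635 * 4546 = 11978710
R = (11978710 - 11112220) / (11978710 + 11112220) = 866490 / 23090930 = 0.0375

0.0375


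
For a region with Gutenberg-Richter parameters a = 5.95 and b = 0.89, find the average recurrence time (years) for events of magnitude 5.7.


log10(N) = 5.95 - 0.89*5.7 = 0.877
N = 10^0.877 = 7.533556
T = 1/N = 1/7.533556 = 0.1327 years

0.1327


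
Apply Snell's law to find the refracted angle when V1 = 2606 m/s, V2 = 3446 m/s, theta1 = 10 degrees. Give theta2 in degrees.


sin(theta1) = sin(10 deg) = 0.173648
sin(theta2) = V2/V1 * sin(theta1) = 3446/2606 * 0.173648 = 0.229621
theta2 = arcsin(0.229621) = 13.2747 degrees

13.2747


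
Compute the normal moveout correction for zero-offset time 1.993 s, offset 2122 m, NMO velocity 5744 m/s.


x/Vnmo = 2122/5744 = 0.369429
(x/Vnmo)^2 = 0.136478
t0^2 = 3.972049
sqrt(3.972049 + 0.136478) = 2.02695
dt = 2.02695 - 1.993 = 0.03395

0.03395


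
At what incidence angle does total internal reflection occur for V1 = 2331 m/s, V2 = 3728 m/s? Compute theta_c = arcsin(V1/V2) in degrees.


V1/V2 = 2331/3728 = 0.625268
theta_c = arcsin(0.625268) = 38.7019 degrees

38.7019


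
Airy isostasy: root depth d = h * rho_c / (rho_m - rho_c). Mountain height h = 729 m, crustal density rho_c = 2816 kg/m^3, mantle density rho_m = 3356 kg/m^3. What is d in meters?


rho_m - rho_c = 3356 - 2816 = 540
d = 729 * 2816 / 540
= 2052864 / 540
= 3801.6 m

3801.6


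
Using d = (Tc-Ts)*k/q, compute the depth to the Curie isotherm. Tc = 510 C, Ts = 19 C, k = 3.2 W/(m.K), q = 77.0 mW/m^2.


T_Curie - T_surf = 510 - 19 = 491 C
Convert q to W/m^2: 77.0 mW/m^2 = 0.077 W/m^2
d = 491 * 3.2 / 0.077 = 20405.19 m

20405.19


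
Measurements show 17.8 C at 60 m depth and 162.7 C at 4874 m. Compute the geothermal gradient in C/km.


dT = 162.7 - 17.8 = 144.9 C
dz = 4874 - 60 = 4814 m
gradient = dT/dz * 1000 = 144.9/4814 * 1000 = 30.0997 C/km

30.0997


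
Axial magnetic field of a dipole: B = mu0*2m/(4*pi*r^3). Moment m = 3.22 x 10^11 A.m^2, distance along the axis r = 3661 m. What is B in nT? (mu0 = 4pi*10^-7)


m = 3.22 x 10^11 = 322000000000 A.m^2
2m = 644000000000 A.m^2
r^3 = 3661^3 = 49068093781
B = (4pi*10^-7) * 644000000000 / (4*pi * 49068093781) * 1e9
= 809274.267565 / 616607851792.18 * 1e9
= 1312.4618 nT

1312.4618


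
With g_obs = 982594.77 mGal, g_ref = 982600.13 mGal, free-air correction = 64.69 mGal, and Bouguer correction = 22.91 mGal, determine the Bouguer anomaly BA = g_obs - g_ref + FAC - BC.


BA = g_obs - g_ref + FAC - BC
= 982594.77 - 982600.13 + 64.69 - 22.91
= 36.42 mGal

36.42


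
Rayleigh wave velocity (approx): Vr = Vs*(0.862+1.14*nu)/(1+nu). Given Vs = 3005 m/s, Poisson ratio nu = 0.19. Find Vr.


Numerator factor = 0.862 + 1.14*0.19 = 1.0786
Denominator = 1 + 0.19 = 1.19
Vr = 3005 * 1.0786 / 1.19 = 2723.69 m/s

2723.69


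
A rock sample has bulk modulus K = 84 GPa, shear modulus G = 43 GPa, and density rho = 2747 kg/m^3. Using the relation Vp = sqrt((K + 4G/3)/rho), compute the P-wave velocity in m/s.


First compute the effective modulus:
K + 4G/3 = 84e9 + 4*43e9/3 = 141333333333.33 Pa
Then divide by density:
141333333333.33 / 2747 = 51450066.7395 Pa/(kg/m^3)
Take the square root:
Vp = sqrt(51450066.7395) = 7172.87 m/s

7172.87


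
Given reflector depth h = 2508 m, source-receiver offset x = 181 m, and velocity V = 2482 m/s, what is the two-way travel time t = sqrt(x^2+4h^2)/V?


x^2 + 4h^2 = 181^2 + 4*2508^2 = 32761 + 25160256 = 25193017
sqrt(25193017) = 5019.2646
t = 5019.2646 / 2482 = 2.0223 s

2.0223


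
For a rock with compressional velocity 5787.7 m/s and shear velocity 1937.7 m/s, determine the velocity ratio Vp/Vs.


Vp/Vs = 5787.7 / 1937.7
= 2.9869

2.9869


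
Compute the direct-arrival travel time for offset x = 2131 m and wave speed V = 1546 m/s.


t = x / V
= 2131 / 1546
= 1.3784 s

1.3784


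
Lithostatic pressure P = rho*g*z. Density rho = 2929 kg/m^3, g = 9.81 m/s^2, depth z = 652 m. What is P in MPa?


P = rho * g * z / 1e6
= 2929 * 9.81 * 652 / 1e6
= 18734235.48 / 1e6
= 18.7342 MPa

18.7342


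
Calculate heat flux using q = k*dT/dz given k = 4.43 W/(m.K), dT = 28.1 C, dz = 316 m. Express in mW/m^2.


q = k * dT / dz * 1000
= 4.43 * 28.1 / 316 * 1000
= 0.393934 * 1000
= 393.9335 mW/m^2

393.9335


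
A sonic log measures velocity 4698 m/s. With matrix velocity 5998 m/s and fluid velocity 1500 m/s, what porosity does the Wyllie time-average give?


1/V - 1/Vm = 1/4698 - 1/5998 = 4.613e-05
1/Vf - 1/Vm = 1/1500 - 1/5998 = 0.00049994
phi = 4.613e-05 / 0.00049994 = 0.0923

0.0923


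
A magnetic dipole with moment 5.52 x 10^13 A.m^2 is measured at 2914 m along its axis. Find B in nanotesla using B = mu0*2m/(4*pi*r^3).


m = 5.52 x 10^13 = 55200000000000 A.m^2
2m = 110400000000000 A.m^2
r^3 = 2914^3 = 24743927944
B = (4pi*10^-7) * 110400000000000 / (4*pi * 24743927944) * 1e9
= 138732731.582525 / 310941368999.3 * 1e9
= 446170.0675 nT

446170.0675


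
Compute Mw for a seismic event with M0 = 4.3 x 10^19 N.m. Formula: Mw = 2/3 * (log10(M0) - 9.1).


log10(M0) = log10(4.3 x 10^19) = 19.6335
Mw = 2/3 * (19.6335 - 9.1)
= 2/3 * 10.5335
= 7.02

7.02


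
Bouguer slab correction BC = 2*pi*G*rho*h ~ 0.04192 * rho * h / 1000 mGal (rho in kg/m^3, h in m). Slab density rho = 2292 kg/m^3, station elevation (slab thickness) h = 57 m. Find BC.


BC = 0.04192 * rho * h / 1000
= 0.04192 * 2292 * 57 / 1000
= 5.4766 mGal

5.4766


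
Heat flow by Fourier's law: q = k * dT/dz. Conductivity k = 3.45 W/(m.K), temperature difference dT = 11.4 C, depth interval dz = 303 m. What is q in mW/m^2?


q = k * dT / dz * 1000
= 3.45 * 11.4 / 303 * 1000
= 0.129802 * 1000
= 129.802 mW/m^2

129.802


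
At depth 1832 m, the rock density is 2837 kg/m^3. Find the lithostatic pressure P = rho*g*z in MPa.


P = rho * g * z / 1e6
= 2837 * 9.81 * 1832 / 1e6
= 50986337.04 / 1e6
= 50.9863 MPa

50.9863


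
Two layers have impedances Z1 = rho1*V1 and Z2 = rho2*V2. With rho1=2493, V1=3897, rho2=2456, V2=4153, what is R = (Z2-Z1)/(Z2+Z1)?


Z1 = 2493 * 3897 = 9715221
Z2 = 2456 * 4153 = 10199768
R = (10199768 - 9715221) / (10199768 + 9715221) = 484547 / 19914989 = 0.0243

0.0243


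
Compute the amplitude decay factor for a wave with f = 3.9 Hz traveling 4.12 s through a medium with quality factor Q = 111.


pi*f*t/Q = pi*3.9*4.12/111 = 0.454767
A/A0 = exp(-0.454767) = 0.634596

0.634596


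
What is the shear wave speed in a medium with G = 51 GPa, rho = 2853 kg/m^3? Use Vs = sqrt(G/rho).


Convert G to Pa: G = 51e9 Pa
Compute G/rho = 51e9 / 2853 = 17875920.0841
Vs = sqrt(17875920.0841) = 4227.99 m/s

4227.99


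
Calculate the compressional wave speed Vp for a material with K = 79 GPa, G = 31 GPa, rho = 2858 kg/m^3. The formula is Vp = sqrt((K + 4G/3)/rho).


First compute the effective modulus:
K + 4G/3 = 79e9 + 4*31e9/3 = 120333333333.33 Pa
Then divide by density:
120333333333.33 / 2858 = 42104035.456 Pa/(kg/m^3)
Take the square root:
Vp = sqrt(42104035.456) = 6488.76 m/s

6488.76


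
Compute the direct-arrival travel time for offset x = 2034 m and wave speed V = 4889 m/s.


t = x / V
= 2034 / 4889
= 0.416 s

0.416


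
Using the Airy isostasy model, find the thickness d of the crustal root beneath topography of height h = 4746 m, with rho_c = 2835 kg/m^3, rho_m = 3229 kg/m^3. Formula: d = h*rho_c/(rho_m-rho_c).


rho_m - rho_c = 3229 - 2835 = 394
d = 4746 * 2835 / 394
= 13454910 / 394
= 34149.52 m

34149.52


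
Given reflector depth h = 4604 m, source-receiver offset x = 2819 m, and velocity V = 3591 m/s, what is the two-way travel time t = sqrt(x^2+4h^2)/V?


x^2 + 4h^2 = 2819^2 + 4*4604^2 = 7946761 + 84787264 = 92734025
sqrt(92734025) = 9629.8507
t = 9629.8507 / 3591 = 2.6817 s

2.6817


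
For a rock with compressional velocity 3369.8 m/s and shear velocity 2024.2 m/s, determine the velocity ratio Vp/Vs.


Vp/Vs = 3369.8 / 2024.2
= 1.6648

1.6648


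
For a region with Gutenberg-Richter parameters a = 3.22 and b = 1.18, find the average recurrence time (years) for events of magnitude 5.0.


log10(N) = 3.22 - 1.18*5.0 = -2.68
N = 10^-2.68 = 0.002089
T = 1/N = 1/0.002089 = 478.6301 years

478.6301


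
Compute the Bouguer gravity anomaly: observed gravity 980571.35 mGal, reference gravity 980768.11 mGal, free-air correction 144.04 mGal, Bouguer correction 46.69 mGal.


BA = g_obs - g_ref + FAC - BC
= 980571.35 - 980768.11 + 144.04 - 46.69
= -99.41 mGal

-99.41


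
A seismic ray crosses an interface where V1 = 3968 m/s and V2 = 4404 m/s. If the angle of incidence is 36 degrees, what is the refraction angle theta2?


sin(theta1) = sin(36 deg) = 0.587785
sin(theta2) = V2/V1 * sin(theta1) = 4404/3968 * 0.587785 = 0.652371
theta2 = arcsin(0.652371) = 40.7206 degrees

40.7206


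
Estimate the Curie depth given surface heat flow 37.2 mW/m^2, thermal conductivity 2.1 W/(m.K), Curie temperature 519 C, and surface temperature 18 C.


T_Curie - T_surf = 519 - 18 = 501 C
Convert q to W/m^2: 37.2 mW/m^2 = 0.0372 W/m^2
d = 501 * 2.1 / 0.0372 = 28282.26 m

28282.26


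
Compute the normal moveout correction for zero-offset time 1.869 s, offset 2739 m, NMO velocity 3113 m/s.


x/Vnmo = 2739/3113 = 0.879859
(x/Vnmo)^2 = 0.774151
t0^2 = 3.493161
sqrt(3.493161 + 0.774151) = 2.065747
dt = 2.065747 - 1.869 = 0.196747

0.196747


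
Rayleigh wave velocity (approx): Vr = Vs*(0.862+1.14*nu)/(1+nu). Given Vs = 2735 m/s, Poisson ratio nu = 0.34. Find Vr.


Numerator factor = 0.862 + 1.14*0.34 = 1.2496
Denominator = 1 + 0.34 = 1.34
Vr = 2735 * 1.2496 / 1.34 = 2550.49 m/s

2550.49


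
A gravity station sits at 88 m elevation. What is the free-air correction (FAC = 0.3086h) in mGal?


FAC = 0.3086 * h
= 0.3086 * 88
= 27.1568 mGal

27.1568


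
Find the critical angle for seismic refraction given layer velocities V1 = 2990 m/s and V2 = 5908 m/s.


V1/V2 = 2990/5908 = 0.506093
theta_c = arcsin(0.506093) = 30.404 degrees

30.404


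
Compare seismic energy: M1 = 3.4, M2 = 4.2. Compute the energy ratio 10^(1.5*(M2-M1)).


M2 - M1 = 4.2 - 3.4 = 0.8
1.5 * 0.8 = 1.2
ratio = 10^1.2 = 15.85

15.85


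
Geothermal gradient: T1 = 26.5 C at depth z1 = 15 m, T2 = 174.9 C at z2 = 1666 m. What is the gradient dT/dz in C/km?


dT = 174.9 - 26.5 = 148.4 C
dz = 1666 - 15 = 1651 m
gradient = dT/dz * 1000 = 148.4/1651 * 1000 = 89.8849 C/km

89.8849


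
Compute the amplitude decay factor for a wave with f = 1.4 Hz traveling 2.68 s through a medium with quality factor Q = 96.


pi*f*t/Q = pi*1.4*2.68/96 = 0.122784
A/A0 = exp(-0.122784) = 0.884455

0.884455


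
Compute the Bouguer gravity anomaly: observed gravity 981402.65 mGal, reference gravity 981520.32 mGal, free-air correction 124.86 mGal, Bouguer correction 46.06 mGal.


BA = g_obs - g_ref + FAC - BC
= 981402.65 - 981520.32 + 124.86 - 46.06
= -38.87 mGal

-38.87


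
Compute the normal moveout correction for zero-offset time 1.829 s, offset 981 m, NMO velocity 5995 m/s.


x/Vnmo = 981/5995 = 0.163636
(x/Vnmo)^2 = 0.026777
t0^2 = 3.345241
sqrt(3.345241 + 0.026777) = 1.836305
dt = 1.836305 - 1.829 = 0.007305

0.007305


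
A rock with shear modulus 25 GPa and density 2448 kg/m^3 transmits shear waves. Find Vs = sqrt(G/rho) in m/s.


Convert G to Pa: G = 25e9 Pa
Compute G/rho = 25e9 / 2448 = 10212418.3007
Vs = sqrt(10212418.3007) = 3195.69 m/s

3195.69


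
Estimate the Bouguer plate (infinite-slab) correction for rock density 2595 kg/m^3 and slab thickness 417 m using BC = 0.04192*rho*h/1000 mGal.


BC = 0.04192 * rho * h / 1000
= 0.04192 * 2595 * 417 / 1000
= 45.3623 mGal

45.3623


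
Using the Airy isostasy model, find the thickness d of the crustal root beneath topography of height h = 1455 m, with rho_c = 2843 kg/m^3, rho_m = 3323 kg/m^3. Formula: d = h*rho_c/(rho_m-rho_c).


rho_m - rho_c = 3323 - 2843 = 480
d = 1455 * 2843 / 480
= 4136565 / 480
= 8617.84 m

8617.84


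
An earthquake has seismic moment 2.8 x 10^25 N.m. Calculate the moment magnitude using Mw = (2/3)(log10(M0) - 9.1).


log10(M0) = log10(2.8 x 10^25) = 25.4472
Mw = 2/3 * (25.4472 - 9.1)
= 2/3 * 16.3472
= 10.9

10.9


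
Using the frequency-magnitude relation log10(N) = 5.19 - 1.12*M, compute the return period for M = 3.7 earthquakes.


log10(N) = 5.19 - 1.12*3.7 = 1.046
N = 10^1.046 = 11.117317
T = 1/N = 1/11.117317 = 0.0899 years

0.0899


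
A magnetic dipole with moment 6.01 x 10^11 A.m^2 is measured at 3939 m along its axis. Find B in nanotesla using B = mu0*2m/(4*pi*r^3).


m = 6.01 x 10^11 = 601000000000 A.m^2
2m = 1202000000000 A.m^2
r^3 = 3939^3 = 61116425019
B = (4pi*10^-7) * 1202000000000 / (4*pi * 61116425019) * 1e9
= 1510477.747846 / 768011647413.45 * 1e9
= 1966.7381 nT

1966.7381


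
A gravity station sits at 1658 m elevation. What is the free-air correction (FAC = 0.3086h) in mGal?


FAC = 0.3086 * h
= 0.3086 * 1658
= 511.6588 mGal

511.6588


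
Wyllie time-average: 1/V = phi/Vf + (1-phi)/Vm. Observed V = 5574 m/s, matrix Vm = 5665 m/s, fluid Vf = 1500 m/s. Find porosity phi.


1/V - 1/Vm = 1/5574 - 1/5665 = 2.88e-06
1/Vf - 1/Vm = 1/1500 - 1/5665 = 0.00049014
phi = 2.88e-06 / 0.00049014 = 0.0059

0.0059


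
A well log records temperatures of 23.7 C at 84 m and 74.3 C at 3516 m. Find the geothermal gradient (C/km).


dT = 74.3 - 23.7 = 50.6 C
dz = 3516 - 84 = 3432 m
gradient = dT/dz * 1000 = 50.6/3432 * 1000 = 14.7436 C/km

14.7436


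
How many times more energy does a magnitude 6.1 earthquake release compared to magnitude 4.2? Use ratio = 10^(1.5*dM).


M2 - M1 = 6.1 - 4.2 = 1.9
1.5 * 1.9 = 2.85
ratio = 10^2.85 = 707.95

707.95


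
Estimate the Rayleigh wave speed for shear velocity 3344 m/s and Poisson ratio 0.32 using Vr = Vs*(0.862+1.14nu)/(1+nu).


Numerator factor = 0.862 + 1.14*0.32 = 1.2268
Denominator = 1 + 0.32 = 1.32
Vr = 3344 * 1.2268 / 1.32 = 3107.89 m/s

3107.89


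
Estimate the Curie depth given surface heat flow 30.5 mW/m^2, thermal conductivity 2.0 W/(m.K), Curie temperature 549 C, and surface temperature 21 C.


T_Curie - T_surf = 549 - 21 = 528 C
Convert q to W/m^2: 30.5 mW/m^2 = 0.0305 W/m^2
d = 528 * 2.0 / 0.0305 = 34622.95 m

34622.95


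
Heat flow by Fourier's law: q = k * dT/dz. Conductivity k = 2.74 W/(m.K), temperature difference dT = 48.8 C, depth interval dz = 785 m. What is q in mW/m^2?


q = k * dT / dz * 1000
= 2.74 * 48.8 / 785 * 1000
= 0.170334 * 1000
= 170.3338 mW/m^2

170.3338


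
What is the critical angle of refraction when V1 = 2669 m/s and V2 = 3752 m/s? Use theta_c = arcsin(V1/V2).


V1/V2 = 2669/3752 = 0.711354
theta_c = arcsin(0.711354) = 45.3452 degrees

45.3452


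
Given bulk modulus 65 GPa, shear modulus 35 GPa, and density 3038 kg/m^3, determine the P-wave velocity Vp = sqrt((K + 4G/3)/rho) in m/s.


First compute the effective modulus:
K + 4G/3 = 65e9 + 4*35e9/3 = 111666666666.67 Pa
Then divide by density:
111666666666.67 / 3038 = 36756638.1391 Pa/(kg/m^3)
Take the square root:
Vp = sqrt(36756638.1391) = 6062.73 m/s

6062.73


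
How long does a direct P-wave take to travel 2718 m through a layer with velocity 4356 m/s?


t = x / V
= 2718 / 4356
= 0.624 s

0.624


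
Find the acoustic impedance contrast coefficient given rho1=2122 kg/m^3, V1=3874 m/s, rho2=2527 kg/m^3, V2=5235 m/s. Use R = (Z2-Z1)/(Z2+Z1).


Z1 = 2122 * 3874 = 8220628
Z2 = 2527 * 5235 = 13228845
R = (13228845 - 8220628) / (13228845 + 8220628) = 5008217 / 21449473 = 0.2335

0.2335


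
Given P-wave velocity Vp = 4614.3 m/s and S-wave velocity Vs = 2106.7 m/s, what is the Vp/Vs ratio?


Vp/Vs = 4614.3 / 2106.7
= 2.1903

2.1903


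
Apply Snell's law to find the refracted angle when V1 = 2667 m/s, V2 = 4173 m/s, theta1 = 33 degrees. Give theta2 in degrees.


sin(theta1) = sin(33 deg) = 0.544639
sin(theta2) = V2/V1 * sin(theta1) = 4173/2667 * 0.544639 = 0.852185
theta2 = arcsin(0.852185) = 58.4502 degrees

58.4502


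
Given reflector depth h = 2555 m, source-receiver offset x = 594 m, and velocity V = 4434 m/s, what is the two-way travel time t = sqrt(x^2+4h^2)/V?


x^2 + 4h^2 = 594^2 + 4*2555^2 = 352836 + 26112100 = 26464936
sqrt(26464936) = 5144.4082
t = 5144.4082 / 4434 = 1.1602 s

1.1602


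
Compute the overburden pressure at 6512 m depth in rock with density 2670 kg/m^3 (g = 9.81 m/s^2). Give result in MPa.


P = rho * g * z / 1e6
= 2670 * 9.81 * 6512 / 1e6
= 170566862.4 / 1e6
= 170.5669 MPa

170.5669


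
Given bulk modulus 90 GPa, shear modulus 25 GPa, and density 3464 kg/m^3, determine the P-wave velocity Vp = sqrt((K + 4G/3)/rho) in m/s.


First compute the effective modulus:
K + 4G/3 = 90e9 + 4*25e9/3 = 123333333333.33 Pa
Then divide by density:
123333333333.33 / 3464 = 35604311.0085 Pa/(kg/m^3)
Take the square root:
Vp = sqrt(35604311.0085) = 5966.93 m/s

5966.93


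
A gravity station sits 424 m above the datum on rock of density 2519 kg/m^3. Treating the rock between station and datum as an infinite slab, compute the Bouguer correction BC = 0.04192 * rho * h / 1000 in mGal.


BC = 0.04192 * rho * h / 1000
= 0.04192 * 2519 * 424 / 1000
= 44.7729 mGal

44.7729


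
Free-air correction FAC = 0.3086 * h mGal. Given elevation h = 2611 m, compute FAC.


FAC = 0.3086 * h
= 0.3086 * 2611
= 805.7546 mGal

805.7546


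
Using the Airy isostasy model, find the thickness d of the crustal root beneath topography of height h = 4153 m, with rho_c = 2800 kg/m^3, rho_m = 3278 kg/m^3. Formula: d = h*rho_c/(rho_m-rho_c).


rho_m - rho_c = 3278 - 2800 = 478
d = 4153 * 2800 / 478
= 11628400 / 478
= 24327.2 m

24327.2


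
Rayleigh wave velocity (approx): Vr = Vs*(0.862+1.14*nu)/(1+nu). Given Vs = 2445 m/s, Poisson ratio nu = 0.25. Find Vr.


Numerator factor = 0.862 + 1.14*0.25 = 1.147
Denominator = 1 + 0.25 = 1.25
Vr = 2445 * 1.147 / 1.25 = 2243.53 m/s

2243.53


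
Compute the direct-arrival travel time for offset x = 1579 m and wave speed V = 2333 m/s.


t = x / V
= 1579 / 2333
= 0.6768 s

0.6768


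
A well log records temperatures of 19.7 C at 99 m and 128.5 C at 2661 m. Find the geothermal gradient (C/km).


dT = 128.5 - 19.7 = 108.8 C
dz = 2661 - 99 = 2562 m
gradient = dT/dz * 1000 = 108.8/2562 * 1000 = 42.4668 C/km

42.4668


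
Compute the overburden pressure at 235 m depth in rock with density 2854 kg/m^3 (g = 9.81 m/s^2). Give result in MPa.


P = rho * g * z / 1e6
= 2854 * 9.81 * 235 / 1e6
= 6579468.9 / 1e6
= 6.5795 MPa

6.5795


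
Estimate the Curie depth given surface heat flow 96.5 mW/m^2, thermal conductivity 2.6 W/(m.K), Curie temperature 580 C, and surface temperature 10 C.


T_Curie - T_surf = 580 - 10 = 570 C
Convert q to W/m^2: 96.5 mW/m^2 = 0.0965 W/m^2
d = 570 * 2.6 / 0.0965 = 15357.51 m

15357.51


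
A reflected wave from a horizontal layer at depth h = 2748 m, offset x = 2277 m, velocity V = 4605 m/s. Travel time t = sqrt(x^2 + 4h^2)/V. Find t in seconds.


x^2 + 4h^2 = 2277^2 + 4*2748^2 = 5184729 + 30206016 = 35390745
sqrt(35390745) = 5949.0121
t = 5949.0121 / 4605 = 1.2919 s

1.2919


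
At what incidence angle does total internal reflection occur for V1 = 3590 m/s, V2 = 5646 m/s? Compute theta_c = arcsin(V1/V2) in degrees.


V1/V2 = 3590/5646 = 0.635848
theta_c = arcsin(0.635848) = 39.4829 degrees

39.4829


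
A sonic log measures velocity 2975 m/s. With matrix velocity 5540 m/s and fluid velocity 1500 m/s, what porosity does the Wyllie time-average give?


1/V - 1/Vm = 1/2975 - 1/5540 = 0.00015563
1/Vf - 1/Vm = 1/1500 - 1/5540 = 0.00048616
phi = 0.00015563 / 0.00048616 = 0.3201

0.3201
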